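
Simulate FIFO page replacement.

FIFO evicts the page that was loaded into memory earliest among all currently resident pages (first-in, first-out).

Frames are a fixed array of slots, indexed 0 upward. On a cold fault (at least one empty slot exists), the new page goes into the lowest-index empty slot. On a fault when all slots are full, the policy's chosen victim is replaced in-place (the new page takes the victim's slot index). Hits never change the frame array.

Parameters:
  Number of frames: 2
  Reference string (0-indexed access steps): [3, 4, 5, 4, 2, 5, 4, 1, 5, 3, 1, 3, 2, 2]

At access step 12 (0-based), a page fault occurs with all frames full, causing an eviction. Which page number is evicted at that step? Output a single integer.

Step 0: ref 3 -> FAULT, frames=[3,-]
Step 1: ref 4 -> FAULT, frames=[3,4]
Step 2: ref 5 -> FAULT, evict 3, frames=[5,4]
Step 3: ref 4 -> HIT, frames=[5,4]
Step 4: ref 2 -> FAULT, evict 4, frames=[5,2]
Step 5: ref 5 -> HIT, frames=[5,2]
Step 6: ref 4 -> FAULT, evict 5, frames=[4,2]
Step 7: ref 1 -> FAULT, evict 2, frames=[4,1]
Step 8: ref 5 -> FAULT, evict 4, frames=[5,1]
Step 9: ref 3 -> FAULT, evict 1, frames=[5,3]
Step 10: ref 1 -> FAULT, evict 5, frames=[1,3]
Step 11: ref 3 -> HIT, frames=[1,3]
Step 12: ref 2 -> FAULT, evict 3, frames=[1,2]
At step 12: evicted page 3

Answer: 3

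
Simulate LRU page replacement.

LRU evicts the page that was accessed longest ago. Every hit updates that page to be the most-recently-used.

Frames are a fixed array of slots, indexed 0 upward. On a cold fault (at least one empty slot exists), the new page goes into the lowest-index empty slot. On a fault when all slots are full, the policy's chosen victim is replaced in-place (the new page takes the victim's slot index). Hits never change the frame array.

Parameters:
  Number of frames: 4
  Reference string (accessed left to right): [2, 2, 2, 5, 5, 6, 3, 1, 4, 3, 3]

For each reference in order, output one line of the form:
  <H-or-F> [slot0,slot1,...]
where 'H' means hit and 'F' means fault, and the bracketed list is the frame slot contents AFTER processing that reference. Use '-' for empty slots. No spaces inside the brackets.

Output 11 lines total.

F [2,-,-,-]
H [2,-,-,-]
H [2,-,-,-]
F [2,5,-,-]
H [2,5,-,-]
F [2,5,6,-]
F [2,5,6,3]
F [1,5,6,3]
F [1,4,6,3]
H [1,4,6,3]
H [1,4,6,3]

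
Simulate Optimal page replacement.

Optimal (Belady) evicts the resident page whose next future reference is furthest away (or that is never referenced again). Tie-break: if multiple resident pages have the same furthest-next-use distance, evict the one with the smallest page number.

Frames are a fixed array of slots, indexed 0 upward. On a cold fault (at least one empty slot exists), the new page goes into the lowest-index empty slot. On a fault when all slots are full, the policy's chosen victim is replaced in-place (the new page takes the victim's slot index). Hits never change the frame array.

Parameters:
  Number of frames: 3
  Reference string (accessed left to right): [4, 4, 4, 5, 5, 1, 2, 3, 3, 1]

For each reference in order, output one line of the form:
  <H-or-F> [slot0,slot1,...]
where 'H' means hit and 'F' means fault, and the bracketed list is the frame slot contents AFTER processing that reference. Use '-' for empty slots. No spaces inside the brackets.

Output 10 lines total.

F [4,-,-]
H [4,-,-]
H [4,-,-]
F [4,5,-]
H [4,5,-]
F [4,5,1]
F [2,5,1]
F [3,5,1]
H [3,5,1]
H [3,5,1]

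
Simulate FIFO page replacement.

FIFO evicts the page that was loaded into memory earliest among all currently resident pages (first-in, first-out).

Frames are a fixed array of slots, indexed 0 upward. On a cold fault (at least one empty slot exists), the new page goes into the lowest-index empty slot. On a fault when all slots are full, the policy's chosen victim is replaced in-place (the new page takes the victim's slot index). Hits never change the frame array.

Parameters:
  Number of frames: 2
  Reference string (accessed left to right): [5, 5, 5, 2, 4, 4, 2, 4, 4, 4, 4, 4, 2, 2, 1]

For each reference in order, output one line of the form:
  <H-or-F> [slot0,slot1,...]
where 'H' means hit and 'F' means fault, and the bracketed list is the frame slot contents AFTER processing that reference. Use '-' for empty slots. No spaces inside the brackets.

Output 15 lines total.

F [5,-]
H [5,-]
H [5,-]
F [5,2]
F [4,2]
H [4,2]
H [4,2]
H [4,2]
H [4,2]
H [4,2]
H [4,2]
H [4,2]
H [4,2]
H [4,2]
F [4,1]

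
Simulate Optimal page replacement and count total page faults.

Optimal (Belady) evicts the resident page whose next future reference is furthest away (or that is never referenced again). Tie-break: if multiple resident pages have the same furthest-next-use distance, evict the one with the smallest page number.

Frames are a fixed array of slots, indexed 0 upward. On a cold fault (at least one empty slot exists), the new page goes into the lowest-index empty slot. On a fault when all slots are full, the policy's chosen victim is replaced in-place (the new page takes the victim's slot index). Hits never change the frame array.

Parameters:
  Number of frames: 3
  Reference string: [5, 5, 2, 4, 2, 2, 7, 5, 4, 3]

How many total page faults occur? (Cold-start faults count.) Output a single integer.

Step 0: ref 5 → FAULT, frames=[5,-,-]
Step 1: ref 5 → HIT, frames=[5,-,-]
Step 2: ref 2 → FAULT, frames=[5,2,-]
Step 3: ref 4 → FAULT, frames=[5,2,4]
Step 4: ref 2 → HIT, frames=[5,2,4]
Step 5: ref 2 → HIT, frames=[5,2,4]
Step 6: ref 7 → FAULT (evict 2), frames=[5,7,4]
Step 7: ref 5 → HIT, frames=[5,7,4]
Step 8: ref 4 → HIT, frames=[5,7,4]
Step 9: ref 3 → FAULT (evict 4), frames=[5,7,3]
Total faults: 5

Answer: 5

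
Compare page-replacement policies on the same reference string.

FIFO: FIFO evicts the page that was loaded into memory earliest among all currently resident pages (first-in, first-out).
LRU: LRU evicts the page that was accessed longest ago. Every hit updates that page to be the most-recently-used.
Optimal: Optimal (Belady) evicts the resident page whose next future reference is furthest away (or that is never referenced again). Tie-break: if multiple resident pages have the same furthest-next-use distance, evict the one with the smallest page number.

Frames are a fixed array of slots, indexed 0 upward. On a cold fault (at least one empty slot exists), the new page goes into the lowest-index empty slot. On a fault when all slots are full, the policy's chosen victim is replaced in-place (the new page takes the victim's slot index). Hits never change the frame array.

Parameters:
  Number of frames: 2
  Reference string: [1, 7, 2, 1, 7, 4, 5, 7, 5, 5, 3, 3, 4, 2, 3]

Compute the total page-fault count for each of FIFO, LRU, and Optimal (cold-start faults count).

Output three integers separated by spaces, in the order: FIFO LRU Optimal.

--- FIFO ---
  step 0: ref 1 -> FAULT, frames=[1,-] (faults so far: 1)
  step 1: ref 7 -> FAULT, frames=[1,7] (faults so far: 2)
  step 2: ref 2 -> FAULT, evict 1, frames=[2,7] (faults so far: 3)
  step 3: ref 1 -> FAULT, evict 7, frames=[2,1] (faults so far: 4)
  step 4: ref 7 -> FAULT, evict 2, frames=[7,1] (faults so far: 5)
  step 5: ref 4 -> FAULT, evict 1, frames=[7,4] (faults so far: 6)
  step 6: ref 5 -> FAULT, evict 7, frames=[5,4] (faults so far: 7)
  step 7: ref 7 -> FAULT, evict 4, frames=[5,7] (faults so far: 8)
  step 8: ref 5 -> HIT, frames=[5,7] (faults so far: 8)
  step 9: ref 5 -> HIT, frames=[5,7] (faults so far: 8)
  step 10: ref 3 -> FAULT, evict 5, frames=[3,7] (faults so far: 9)
  step 11: ref 3 -> HIT, frames=[3,7] (faults so far: 9)
  step 12: ref 4 -> FAULT, evict 7, frames=[3,4] (faults so far: 10)
  step 13: ref 2 -> FAULT, evict 3, frames=[2,4] (faults so far: 11)
  step 14: ref 3 -> FAULT, evict 4, frames=[2,3] (faults so far: 12)
  FIFO total faults: 12
--- LRU ---
  step 0: ref 1 -> FAULT, frames=[1,-] (faults so far: 1)
  step 1: ref 7 -> FAULT, frames=[1,7] (faults so far: 2)
  step 2: ref 2 -> FAULT, evict 1, frames=[2,7] (faults so far: 3)
  step 3: ref 1 -> FAULT, evict 7, frames=[2,1] (faults so far: 4)
  step 4: ref 7 -> FAULT, evict 2, frames=[7,1] (faults so far: 5)
  step 5: ref 4 -> FAULT, evict 1, frames=[7,4] (faults so far: 6)
  step 6: ref 5 -> FAULT, evict 7, frames=[5,4] (faults so far: 7)
  step 7: ref 7 -> FAULT, evict 4, frames=[5,7] (faults so far: 8)
  step 8: ref 5 -> HIT, frames=[5,7] (faults so far: 8)
  step 9: ref 5 -> HIT, frames=[5,7] (faults so far: 8)
  step 10: ref 3 -> FAULT, evict 7, frames=[5,3] (faults so far: 9)
  step 11: ref 3 -> HIT, frames=[5,3] (faults so far: 9)
  step 12: ref 4 -> FAULT, evict 5, frames=[4,3] (faults so far: 10)
  step 13: ref 2 -> FAULT, evict 3, frames=[4,2] (faults so far: 11)
  step 14: ref 3 -> FAULT, evict 4, frames=[3,2] (faults so far: 12)
  LRU total faults: 12
--- Optimal ---
  step 0: ref 1 -> FAULT, frames=[1,-] (faults so far: 1)
  step 1: ref 7 -> FAULT, frames=[1,7] (faults so far: 2)
  step 2: ref 2 -> FAULT, evict 7, frames=[1,2] (faults so far: 3)
  step 3: ref 1 -> HIT, frames=[1,2] (faults so far: 3)
  step 4: ref 7 -> FAULT, evict 1, frames=[7,2] (faults so far: 4)
  step 5: ref 4 -> FAULT, evict 2, frames=[7,4] (faults so far: 5)
  step 6: ref 5 -> FAULT, evict 4, frames=[7,5] (faults so far: 6)
  step 7: ref 7 -> HIT, frames=[7,5] (faults so far: 6)
  step 8: ref 5 -> HIT, frames=[7,5] (faults so far: 6)
  step 9: ref 5 -> HIT, frames=[7,5] (faults so far: 6)
  step 10: ref 3 -> FAULT, evict 5, frames=[7,3] (faults so far: 7)
  step 11: ref 3 -> HIT, frames=[7,3] (faults so far: 7)
  step 12: ref 4 -> FAULT, evict 7, frames=[4,3] (faults so far: 8)
  step 13: ref 2 -> FAULT, evict 4, frames=[2,3] (faults so far: 9)
  step 14: ref 3 -> HIT, frames=[2,3] (faults so far: 9)
  Optimal total faults: 9

Answer: 12 12 9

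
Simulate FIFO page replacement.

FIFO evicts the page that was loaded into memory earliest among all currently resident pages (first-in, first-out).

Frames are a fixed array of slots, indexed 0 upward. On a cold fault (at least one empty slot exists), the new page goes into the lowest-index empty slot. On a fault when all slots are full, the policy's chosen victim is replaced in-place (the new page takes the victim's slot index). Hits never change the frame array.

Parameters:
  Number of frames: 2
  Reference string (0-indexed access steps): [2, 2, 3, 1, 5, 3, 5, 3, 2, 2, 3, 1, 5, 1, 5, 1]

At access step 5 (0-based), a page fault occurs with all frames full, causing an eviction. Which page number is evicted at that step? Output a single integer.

Answer: 1

Derivation:
Step 0: ref 2 -> FAULT, frames=[2,-]
Step 1: ref 2 -> HIT, frames=[2,-]
Step 2: ref 3 -> FAULT, frames=[2,3]
Step 3: ref 1 -> FAULT, evict 2, frames=[1,3]
Step 4: ref 5 -> FAULT, evict 3, frames=[1,5]
Step 5: ref 3 -> FAULT, evict 1, frames=[3,5]
At step 5: evicted page 1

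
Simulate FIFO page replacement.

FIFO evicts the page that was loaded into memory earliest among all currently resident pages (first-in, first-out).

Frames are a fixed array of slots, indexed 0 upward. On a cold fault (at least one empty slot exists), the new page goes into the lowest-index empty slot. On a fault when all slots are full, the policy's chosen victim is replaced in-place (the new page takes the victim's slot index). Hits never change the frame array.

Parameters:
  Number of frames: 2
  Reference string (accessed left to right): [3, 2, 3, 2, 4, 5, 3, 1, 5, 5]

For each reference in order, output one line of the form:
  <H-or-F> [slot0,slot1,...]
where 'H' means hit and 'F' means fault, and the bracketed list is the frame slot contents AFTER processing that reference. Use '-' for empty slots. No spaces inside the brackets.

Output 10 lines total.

F [3,-]
F [3,2]
H [3,2]
H [3,2]
F [4,2]
F [4,5]
F [3,5]
F [3,1]
F [5,1]
H [5,1]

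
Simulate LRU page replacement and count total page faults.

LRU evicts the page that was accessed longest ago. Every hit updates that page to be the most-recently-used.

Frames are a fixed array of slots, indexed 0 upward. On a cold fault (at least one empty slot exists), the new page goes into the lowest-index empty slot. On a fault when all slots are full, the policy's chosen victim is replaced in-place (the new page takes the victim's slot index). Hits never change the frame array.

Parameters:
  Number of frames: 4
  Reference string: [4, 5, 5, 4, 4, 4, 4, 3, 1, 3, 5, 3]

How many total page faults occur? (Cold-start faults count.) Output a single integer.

Answer: 4

Derivation:
Step 0: ref 4 → FAULT, frames=[4,-,-,-]
Step 1: ref 5 → FAULT, frames=[4,5,-,-]
Step 2: ref 5 → HIT, frames=[4,5,-,-]
Step 3: ref 4 → HIT, frames=[4,5,-,-]
Step 4: ref 4 → HIT, frames=[4,5,-,-]
Step 5: ref 4 → HIT, frames=[4,5,-,-]
Step 6: ref 4 → HIT, frames=[4,5,-,-]
Step 7: ref 3 → FAULT, frames=[4,5,3,-]
Step 8: ref 1 → FAULT, frames=[4,5,3,1]
Step 9: ref 3 → HIT, frames=[4,5,3,1]
Step 10: ref 5 → HIT, frames=[4,5,3,1]
Step 11: ref 3 → HIT, frames=[4,5,3,1]
Total faults: 4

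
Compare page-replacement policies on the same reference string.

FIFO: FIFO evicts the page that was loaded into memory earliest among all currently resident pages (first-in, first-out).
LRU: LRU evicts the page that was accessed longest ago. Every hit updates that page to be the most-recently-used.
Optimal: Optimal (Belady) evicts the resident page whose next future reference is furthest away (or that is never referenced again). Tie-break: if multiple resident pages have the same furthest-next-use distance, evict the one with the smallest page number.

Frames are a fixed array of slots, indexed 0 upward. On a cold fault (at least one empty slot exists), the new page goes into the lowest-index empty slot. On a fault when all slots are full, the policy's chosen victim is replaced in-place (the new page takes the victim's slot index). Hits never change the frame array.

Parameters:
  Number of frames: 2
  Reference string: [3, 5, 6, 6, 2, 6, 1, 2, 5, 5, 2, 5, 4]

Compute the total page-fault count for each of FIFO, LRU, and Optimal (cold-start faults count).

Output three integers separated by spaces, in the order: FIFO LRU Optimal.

--- FIFO ---
  step 0: ref 3 -> FAULT, frames=[3,-] (faults so far: 1)
  step 1: ref 5 -> FAULT, frames=[3,5] (faults so far: 2)
  step 2: ref 6 -> FAULT, evict 3, frames=[6,5] (faults so far: 3)
  step 3: ref 6 -> HIT, frames=[6,5] (faults so far: 3)
  step 4: ref 2 -> FAULT, evict 5, frames=[6,2] (faults so far: 4)
  step 5: ref 6 -> HIT, frames=[6,2] (faults so far: 4)
  step 6: ref 1 -> FAULT, evict 6, frames=[1,2] (faults so far: 5)
  step 7: ref 2 -> HIT, frames=[1,2] (faults so far: 5)
  step 8: ref 5 -> FAULT, evict 2, frames=[1,5] (faults so far: 6)
  step 9: ref 5 -> HIT, frames=[1,5] (faults so far: 6)
  step 10: ref 2 -> FAULT, evict 1, frames=[2,5] (faults so far: 7)
  step 11: ref 5 -> HIT, frames=[2,5] (faults so far: 7)
  step 12: ref 4 -> FAULT, evict 5, frames=[2,4] (faults so far: 8)
  FIFO total faults: 8
--- LRU ---
  step 0: ref 3 -> FAULT, frames=[3,-] (faults so far: 1)
  step 1: ref 5 -> FAULT, frames=[3,5] (faults so far: 2)
  step 2: ref 6 -> FAULT, evict 3, frames=[6,5] (faults so far: 3)
  step 3: ref 6 -> HIT, frames=[6,5] (faults so far: 3)
  step 4: ref 2 -> FAULT, evict 5, frames=[6,2] (faults so far: 4)
  step 5: ref 6 -> HIT, frames=[6,2] (faults so far: 4)
  step 6: ref 1 -> FAULT, evict 2, frames=[6,1] (faults so far: 5)
  step 7: ref 2 -> FAULT, evict 6, frames=[2,1] (faults so far: 6)
  step 8: ref 5 -> FAULT, evict 1, frames=[2,5] (faults so far: 7)
  step 9: ref 5 -> HIT, frames=[2,5] (faults so far: 7)
  step 10: ref 2 -> HIT, frames=[2,5] (faults so far: 7)
  step 11: ref 5 -> HIT, frames=[2,5] (faults so far: 7)
  step 12: ref 4 -> FAULT, evict 2, frames=[4,5] (faults so far: 8)
  LRU total faults: 8
--- Optimal ---
  step 0: ref 3 -> FAULT, frames=[3,-] (faults so far: 1)
  step 1: ref 5 -> FAULT, frames=[3,5] (faults so far: 2)
  step 2: ref 6 -> FAULT, evict 3, frames=[6,5] (faults so far: 3)
  step 3: ref 6 -> HIT, frames=[6,5] (faults so far: 3)
  step 4: ref 2 -> FAULT, evict 5, frames=[6,2] (faults so far: 4)
  step 5: ref 6 -> HIT, frames=[6,2] (faults so far: 4)
  step 6: ref 1 -> FAULT, evict 6, frames=[1,2] (faults so far: 5)
  step 7: ref 2 -> HIT, frames=[1,2] (faults so far: 5)
  step 8: ref 5 -> FAULT, evict 1, frames=[5,2] (faults so far: 6)
  step 9: ref 5 -> HIT, frames=[5,2] (faults so far: 6)
  step 10: ref 2 -> HIT, frames=[5,2] (faults so far: 6)
  step 11: ref 5 -> HIT, frames=[5,2] (faults so far: 6)
  step 12: ref 4 -> FAULT, evict 2, frames=[5,4] (faults so far: 7)
  Optimal total faults: 7

Answer: 8 8 7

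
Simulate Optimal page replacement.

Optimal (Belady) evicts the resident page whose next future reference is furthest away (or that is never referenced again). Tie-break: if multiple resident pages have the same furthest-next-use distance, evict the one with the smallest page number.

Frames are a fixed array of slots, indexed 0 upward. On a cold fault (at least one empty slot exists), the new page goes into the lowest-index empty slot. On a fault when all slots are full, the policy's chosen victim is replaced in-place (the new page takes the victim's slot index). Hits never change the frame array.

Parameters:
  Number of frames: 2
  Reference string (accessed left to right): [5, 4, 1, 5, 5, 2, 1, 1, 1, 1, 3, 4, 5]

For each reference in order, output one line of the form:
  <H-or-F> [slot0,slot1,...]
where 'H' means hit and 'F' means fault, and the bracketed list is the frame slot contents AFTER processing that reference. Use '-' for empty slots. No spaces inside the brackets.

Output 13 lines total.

F [5,-]
F [5,4]
F [5,1]
H [5,1]
H [5,1]
F [2,1]
H [2,1]
H [2,1]
H [2,1]
H [2,1]
F [2,3]
F [4,3]
F [4,5]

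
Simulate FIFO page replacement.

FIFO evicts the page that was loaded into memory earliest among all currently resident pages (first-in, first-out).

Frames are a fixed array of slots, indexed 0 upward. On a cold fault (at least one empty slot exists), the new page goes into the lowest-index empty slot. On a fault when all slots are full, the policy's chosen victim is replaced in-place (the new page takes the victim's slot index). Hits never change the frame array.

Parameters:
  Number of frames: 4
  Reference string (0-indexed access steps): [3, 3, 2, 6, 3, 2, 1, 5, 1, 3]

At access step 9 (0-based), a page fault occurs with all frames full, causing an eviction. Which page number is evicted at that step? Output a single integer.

Answer: 2

Derivation:
Step 0: ref 3 -> FAULT, frames=[3,-,-,-]
Step 1: ref 3 -> HIT, frames=[3,-,-,-]
Step 2: ref 2 -> FAULT, frames=[3,2,-,-]
Step 3: ref 6 -> FAULT, frames=[3,2,6,-]
Step 4: ref 3 -> HIT, frames=[3,2,6,-]
Step 5: ref 2 -> HIT, frames=[3,2,6,-]
Step 6: ref 1 -> FAULT, frames=[3,2,6,1]
Step 7: ref 5 -> FAULT, evict 3, frames=[5,2,6,1]
Step 8: ref 1 -> HIT, frames=[5,2,6,1]
Step 9: ref 3 -> FAULT, evict 2, frames=[5,3,6,1]
At step 9: evicted page 2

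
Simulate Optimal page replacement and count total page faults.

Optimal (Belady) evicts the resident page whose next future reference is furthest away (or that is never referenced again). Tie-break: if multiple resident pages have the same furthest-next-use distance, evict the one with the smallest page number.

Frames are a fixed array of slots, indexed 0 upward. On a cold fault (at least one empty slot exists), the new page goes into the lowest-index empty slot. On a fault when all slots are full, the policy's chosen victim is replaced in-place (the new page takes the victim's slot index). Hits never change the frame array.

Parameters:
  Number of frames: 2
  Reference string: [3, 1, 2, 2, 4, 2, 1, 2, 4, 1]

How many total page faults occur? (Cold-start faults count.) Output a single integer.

Answer: 6

Derivation:
Step 0: ref 3 → FAULT, frames=[3,-]
Step 1: ref 1 → FAULT, frames=[3,1]
Step 2: ref 2 → FAULT (evict 3), frames=[2,1]
Step 3: ref 2 → HIT, frames=[2,1]
Step 4: ref 4 → FAULT (evict 1), frames=[2,4]
Step 5: ref 2 → HIT, frames=[2,4]
Step 6: ref 1 → FAULT (evict 4), frames=[2,1]
Step 7: ref 2 → HIT, frames=[2,1]
Step 8: ref 4 → FAULT (evict 2), frames=[4,1]
Step 9: ref 1 → HIT, frames=[4,1]
Total faults: 6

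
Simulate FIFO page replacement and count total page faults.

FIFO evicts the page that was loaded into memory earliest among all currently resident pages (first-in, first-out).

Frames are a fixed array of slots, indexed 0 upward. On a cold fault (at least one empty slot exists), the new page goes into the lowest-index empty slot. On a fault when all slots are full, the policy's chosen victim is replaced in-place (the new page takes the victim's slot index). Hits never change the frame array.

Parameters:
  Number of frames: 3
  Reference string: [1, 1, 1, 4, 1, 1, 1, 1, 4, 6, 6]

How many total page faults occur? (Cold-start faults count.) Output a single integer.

Step 0: ref 1 → FAULT, frames=[1,-,-]
Step 1: ref 1 → HIT, frames=[1,-,-]
Step 2: ref 1 → HIT, frames=[1,-,-]
Step 3: ref 4 → FAULT, frames=[1,4,-]
Step 4: ref 1 → HIT, frames=[1,4,-]
Step 5: ref 1 → HIT, frames=[1,4,-]
Step 6: ref 1 → HIT, frames=[1,4,-]
Step 7: ref 1 → HIT, frames=[1,4,-]
Step 8: ref 4 → HIT, frames=[1,4,-]
Step 9: ref 6 → FAULT, frames=[1,4,6]
Step 10: ref 6 → HIT, frames=[1,4,6]
Total faults: 3

Answer: 3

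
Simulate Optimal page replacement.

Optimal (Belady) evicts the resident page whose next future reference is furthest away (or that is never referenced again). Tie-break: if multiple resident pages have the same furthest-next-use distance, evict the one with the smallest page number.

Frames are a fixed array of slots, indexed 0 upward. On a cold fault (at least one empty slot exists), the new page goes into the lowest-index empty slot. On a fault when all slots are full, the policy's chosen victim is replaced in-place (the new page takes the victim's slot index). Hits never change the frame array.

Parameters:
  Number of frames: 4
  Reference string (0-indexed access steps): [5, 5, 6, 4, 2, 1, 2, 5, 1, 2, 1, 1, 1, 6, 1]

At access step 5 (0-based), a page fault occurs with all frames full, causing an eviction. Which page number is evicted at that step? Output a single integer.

Answer: 4

Derivation:
Step 0: ref 5 -> FAULT, frames=[5,-,-,-]
Step 1: ref 5 -> HIT, frames=[5,-,-,-]
Step 2: ref 6 -> FAULT, frames=[5,6,-,-]
Step 3: ref 4 -> FAULT, frames=[5,6,4,-]
Step 4: ref 2 -> FAULT, frames=[5,6,4,2]
Step 5: ref 1 -> FAULT, evict 4, frames=[5,6,1,2]
At step 5: evicted page 4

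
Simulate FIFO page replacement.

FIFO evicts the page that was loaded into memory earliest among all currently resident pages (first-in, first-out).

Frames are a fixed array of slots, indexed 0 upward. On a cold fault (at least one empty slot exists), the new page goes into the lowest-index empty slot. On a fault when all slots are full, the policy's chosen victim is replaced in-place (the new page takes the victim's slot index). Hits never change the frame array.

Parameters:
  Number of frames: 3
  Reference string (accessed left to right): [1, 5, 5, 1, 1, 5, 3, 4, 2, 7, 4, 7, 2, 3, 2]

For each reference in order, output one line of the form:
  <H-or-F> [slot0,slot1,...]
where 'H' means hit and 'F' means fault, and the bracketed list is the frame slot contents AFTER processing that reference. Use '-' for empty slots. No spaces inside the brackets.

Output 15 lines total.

F [1,-,-]
F [1,5,-]
H [1,5,-]
H [1,5,-]
H [1,5,-]
H [1,5,-]
F [1,5,3]
F [4,5,3]
F [4,2,3]
F [4,2,7]
H [4,2,7]
H [4,2,7]
H [4,2,7]
F [3,2,7]
H [3,2,7]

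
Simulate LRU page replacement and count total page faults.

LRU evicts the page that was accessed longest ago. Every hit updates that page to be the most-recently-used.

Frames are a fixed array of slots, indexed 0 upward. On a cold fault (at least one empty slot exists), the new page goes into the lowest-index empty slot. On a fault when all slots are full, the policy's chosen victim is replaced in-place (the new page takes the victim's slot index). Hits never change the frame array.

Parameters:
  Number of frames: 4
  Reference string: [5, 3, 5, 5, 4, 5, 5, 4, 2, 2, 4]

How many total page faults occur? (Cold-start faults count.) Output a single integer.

Answer: 4

Derivation:
Step 0: ref 5 → FAULT, frames=[5,-,-,-]
Step 1: ref 3 → FAULT, frames=[5,3,-,-]
Step 2: ref 5 → HIT, frames=[5,3,-,-]
Step 3: ref 5 → HIT, frames=[5,3,-,-]
Step 4: ref 4 → FAULT, frames=[5,3,4,-]
Step 5: ref 5 → HIT, frames=[5,3,4,-]
Step 6: ref 5 → HIT, frames=[5,3,4,-]
Step 7: ref 4 → HIT, frames=[5,3,4,-]
Step 8: ref 2 → FAULT, frames=[5,3,4,2]
Step 9: ref 2 → HIT, frames=[5,3,4,2]
Step 10: ref 4 → HIT, frames=[5,3,4,2]
Total faults: 4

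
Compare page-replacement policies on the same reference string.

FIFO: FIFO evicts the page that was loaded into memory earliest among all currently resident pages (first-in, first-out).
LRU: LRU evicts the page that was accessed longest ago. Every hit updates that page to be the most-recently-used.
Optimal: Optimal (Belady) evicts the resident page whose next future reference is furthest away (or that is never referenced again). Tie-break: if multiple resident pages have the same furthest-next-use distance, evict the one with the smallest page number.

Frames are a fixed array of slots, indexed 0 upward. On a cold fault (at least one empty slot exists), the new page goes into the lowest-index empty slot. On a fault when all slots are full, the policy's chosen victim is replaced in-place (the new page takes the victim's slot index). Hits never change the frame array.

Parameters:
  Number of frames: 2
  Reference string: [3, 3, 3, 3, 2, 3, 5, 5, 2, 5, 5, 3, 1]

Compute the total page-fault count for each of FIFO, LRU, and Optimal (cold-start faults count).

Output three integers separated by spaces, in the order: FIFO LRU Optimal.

--- FIFO ---
  step 0: ref 3 -> FAULT, frames=[3,-] (faults so far: 1)
  step 1: ref 3 -> HIT, frames=[3,-] (faults so far: 1)
  step 2: ref 3 -> HIT, frames=[3,-] (faults so far: 1)
  step 3: ref 3 -> HIT, frames=[3,-] (faults so far: 1)
  step 4: ref 2 -> FAULT, frames=[3,2] (faults so far: 2)
  step 5: ref 3 -> HIT, frames=[3,2] (faults so far: 2)
  step 6: ref 5 -> FAULT, evict 3, frames=[5,2] (faults so far: 3)
  step 7: ref 5 -> HIT, frames=[5,2] (faults so far: 3)
  step 8: ref 2 -> HIT, frames=[5,2] (faults so far: 3)
  step 9: ref 5 -> HIT, frames=[5,2] (faults so far: 3)
  step 10: ref 5 -> HIT, frames=[5,2] (faults so far: 3)
  step 11: ref 3 -> FAULT, evict 2, frames=[5,3] (faults so far: 4)
  step 12: ref 1 -> FAULT, evict 5, frames=[1,3] (faults so far: 5)
  FIFO total faults: 5
--- LRU ---
  step 0: ref 3 -> FAULT, frames=[3,-] (faults so far: 1)
  step 1: ref 3 -> HIT, frames=[3,-] (faults so far: 1)
  step 2: ref 3 -> HIT, frames=[3,-] (faults so far: 1)
  step 3: ref 3 -> HIT, frames=[3,-] (faults so far: 1)
  step 4: ref 2 -> FAULT, frames=[3,2] (faults so far: 2)
  step 5: ref 3 -> HIT, frames=[3,2] (faults so far: 2)
  step 6: ref 5 -> FAULT, evict 2, frames=[3,5] (faults so far: 3)
  step 7: ref 5 -> HIT, frames=[3,5] (faults so far: 3)
  step 8: ref 2 -> FAULT, evict 3, frames=[2,5] (faults so far: 4)
  step 9: ref 5 -> HIT, frames=[2,5] (faults so far: 4)
  step 10: ref 5 -> HIT, frames=[2,5] (faults so far: 4)
  step 11: ref 3 -> FAULT, evict 2, frames=[3,5] (faults so far: 5)
  step 12: ref 1 -> FAULT, evict 5, frames=[3,1] (faults so far: 6)
  LRU total faults: 6
--- Optimal ---
  step 0: ref 3 -> FAULT, frames=[3,-] (faults so far: 1)
  step 1: ref 3 -> HIT, frames=[3,-] (faults so far: 1)
  step 2: ref 3 -> HIT, frames=[3,-] (faults so far: 1)
  step 3: ref 3 -> HIT, frames=[3,-] (faults so far: 1)
  step 4: ref 2 -> FAULT, frames=[3,2] (faults so far: 2)
  step 5: ref 3 -> HIT, frames=[3,2] (faults so far: 2)
  step 6: ref 5 -> FAULT, evict 3, frames=[5,2] (faults so far: 3)
  step 7: ref 5 -> HIT, frames=[5,2] (faults so far: 3)
  step 8: ref 2 -> HIT, frames=[5,2] (faults so far: 3)
  step 9: ref 5 -> HIT, frames=[5,2] (faults so far: 3)
  step 10: ref 5 -> HIT, frames=[5,2] (faults so far: 3)
  step 11: ref 3 -> FAULT, evict 2, frames=[5,3] (faults so far: 4)
  step 12: ref 1 -> FAULT, evict 3, frames=[5,1] (faults so far: 5)
  Optimal total faults: 5

Answer: 5 6 5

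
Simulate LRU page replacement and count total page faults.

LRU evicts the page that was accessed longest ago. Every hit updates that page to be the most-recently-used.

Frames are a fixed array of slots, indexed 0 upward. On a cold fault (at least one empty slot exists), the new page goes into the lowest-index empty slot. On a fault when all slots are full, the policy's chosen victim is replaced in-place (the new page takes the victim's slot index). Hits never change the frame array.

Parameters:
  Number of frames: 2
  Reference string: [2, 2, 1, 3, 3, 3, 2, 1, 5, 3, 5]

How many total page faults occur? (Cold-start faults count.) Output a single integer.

Step 0: ref 2 → FAULT, frames=[2,-]
Step 1: ref 2 → HIT, frames=[2,-]
Step 2: ref 1 → FAULT, frames=[2,1]
Step 3: ref 3 → FAULT (evict 2), frames=[3,1]
Step 4: ref 3 → HIT, frames=[3,1]
Step 5: ref 3 → HIT, frames=[3,1]
Step 6: ref 2 → FAULT (evict 1), frames=[3,2]
Step 7: ref 1 → FAULT (evict 3), frames=[1,2]
Step 8: ref 5 → FAULT (evict 2), frames=[1,5]
Step 9: ref 3 → FAULT (evict 1), frames=[3,5]
Step 10: ref 5 → HIT, frames=[3,5]
Total faults: 7

Answer: 7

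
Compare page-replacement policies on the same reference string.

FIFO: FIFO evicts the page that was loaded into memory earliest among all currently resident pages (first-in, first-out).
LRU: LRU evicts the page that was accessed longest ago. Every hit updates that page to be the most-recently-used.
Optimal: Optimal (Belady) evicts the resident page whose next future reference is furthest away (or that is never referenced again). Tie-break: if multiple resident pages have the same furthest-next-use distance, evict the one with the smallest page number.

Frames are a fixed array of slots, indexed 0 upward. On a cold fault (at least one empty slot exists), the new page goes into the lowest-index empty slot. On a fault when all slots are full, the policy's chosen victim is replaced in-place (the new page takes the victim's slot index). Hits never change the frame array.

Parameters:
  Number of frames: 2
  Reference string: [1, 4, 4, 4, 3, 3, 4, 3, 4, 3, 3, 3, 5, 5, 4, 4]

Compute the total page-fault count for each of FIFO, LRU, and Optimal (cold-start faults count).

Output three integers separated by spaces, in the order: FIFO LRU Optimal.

--- FIFO ---
  step 0: ref 1 -> FAULT, frames=[1,-] (faults so far: 1)
  step 1: ref 4 -> FAULT, frames=[1,4] (faults so far: 2)
  step 2: ref 4 -> HIT, frames=[1,4] (faults so far: 2)
  step 3: ref 4 -> HIT, frames=[1,4] (faults so far: 2)
  step 4: ref 3 -> FAULT, evict 1, frames=[3,4] (faults so far: 3)
  step 5: ref 3 -> HIT, frames=[3,4] (faults so far: 3)
  step 6: ref 4 -> HIT, frames=[3,4] (faults so far: 3)
  step 7: ref 3 -> HIT, frames=[3,4] (faults so far: 3)
  step 8: ref 4 -> HIT, frames=[3,4] (faults so far: 3)
  step 9: ref 3 -> HIT, frames=[3,4] (faults so far: 3)
  step 10: ref 3 -> HIT, frames=[3,4] (faults so far: 3)
  step 11: ref 3 -> HIT, frames=[3,4] (faults so far: 3)
  step 12: ref 5 -> FAULT, evict 4, frames=[3,5] (faults so far: 4)
  step 13: ref 5 -> HIT, frames=[3,5] (faults so far: 4)
  step 14: ref 4 -> FAULT, evict 3, frames=[4,5] (faults so far: 5)
  step 15: ref 4 -> HIT, frames=[4,5] (faults so far: 5)
  FIFO total faults: 5
--- LRU ---
  step 0: ref 1 -> FAULT, frames=[1,-] (faults so far: 1)
  step 1: ref 4 -> FAULT, frames=[1,4] (faults so far: 2)
  step 2: ref 4 -> HIT, frames=[1,4] (faults so far: 2)
  step 3: ref 4 -> HIT, frames=[1,4] (faults so far: 2)
  step 4: ref 3 -> FAULT, evict 1, frames=[3,4] (faults so far: 3)
  step 5: ref 3 -> HIT, frames=[3,4] (faults so far: 3)
  step 6: ref 4 -> HIT, frames=[3,4] (faults so far: 3)
  step 7: ref 3 -> HIT, frames=[3,4] (faults so far: 3)
  step 8: ref 4 -> HIT, frames=[3,4] (faults so far: 3)
  step 9: ref 3 -> HIT, frames=[3,4] (faults so far: 3)
  step 10: ref 3 -> HIT, frames=[3,4] (faults so far: 3)
  step 11: ref 3 -> HIT, frames=[3,4] (faults so far: 3)
  step 12: ref 5 -> FAULT, evict 4, frames=[3,5] (faults so far: 4)
  step 13: ref 5 -> HIT, frames=[3,5] (faults so far: 4)
  step 14: ref 4 -> FAULT, evict 3, frames=[4,5] (faults so far: 5)
  step 15: ref 4 -> HIT, frames=[4,5] (faults so far: 5)
  LRU total faults: 5
--- Optimal ---
  step 0: ref 1 -> FAULT, frames=[1,-] (faults so far: 1)
  step 1: ref 4 -> FAULT, frames=[1,4] (faults so far: 2)
  step 2: ref 4 -> HIT, frames=[1,4] (faults so far: 2)
  step 3: ref 4 -> HIT, frames=[1,4] (faults so far: 2)
  step 4: ref 3 -> FAULT, evict 1, frames=[3,4] (faults so far: 3)
  step 5: ref 3 -> HIT, frames=[3,4] (faults so far: 3)
  step 6: ref 4 -> HIT, frames=[3,4] (faults so far: 3)
  step 7: ref 3 -> HIT, frames=[3,4] (faults so far: 3)
  step 8: ref 4 -> HIT, frames=[3,4] (faults so far: 3)
  step 9: ref 3 -> HIT, frames=[3,4] (faults so far: 3)
  step 10: ref 3 -> HIT, frames=[3,4] (faults so far: 3)
  step 11: ref 3 -> HIT, frames=[3,4] (faults so far: 3)
  step 12: ref 5 -> FAULT, evict 3, frames=[5,4] (faults so far: 4)
  step 13: ref 5 -> HIT, frames=[5,4] (faults so far: 4)
  step 14: ref 4 -> HIT, frames=[5,4] (faults so far: 4)
  step 15: ref 4 -> HIT, frames=[5,4] (faults so far: 4)
  Optimal total faults: 4

Answer: 5 5 4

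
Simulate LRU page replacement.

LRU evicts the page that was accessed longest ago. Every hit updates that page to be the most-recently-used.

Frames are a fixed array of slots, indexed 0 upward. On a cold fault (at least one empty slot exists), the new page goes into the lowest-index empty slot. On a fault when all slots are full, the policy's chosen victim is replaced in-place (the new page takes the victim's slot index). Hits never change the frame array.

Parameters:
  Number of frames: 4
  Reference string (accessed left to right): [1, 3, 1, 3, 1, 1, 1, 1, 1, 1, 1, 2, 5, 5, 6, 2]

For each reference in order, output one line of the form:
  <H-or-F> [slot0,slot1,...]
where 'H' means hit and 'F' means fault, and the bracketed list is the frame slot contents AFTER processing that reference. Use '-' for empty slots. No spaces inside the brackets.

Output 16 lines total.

F [1,-,-,-]
F [1,3,-,-]
H [1,3,-,-]
H [1,3,-,-]
H [1,3,-,-]
H [1,3,-,-]
H [1,3,-,-]
H [1,3,-,-]
H [1,3,-,-]
H [1,3,-,-]
H [1,3,-,-]
F [1,3,2,-]
F [1,3,2,5]
H [1,3,2,5]
F [1,6,2,5]
H [1,6,2,5]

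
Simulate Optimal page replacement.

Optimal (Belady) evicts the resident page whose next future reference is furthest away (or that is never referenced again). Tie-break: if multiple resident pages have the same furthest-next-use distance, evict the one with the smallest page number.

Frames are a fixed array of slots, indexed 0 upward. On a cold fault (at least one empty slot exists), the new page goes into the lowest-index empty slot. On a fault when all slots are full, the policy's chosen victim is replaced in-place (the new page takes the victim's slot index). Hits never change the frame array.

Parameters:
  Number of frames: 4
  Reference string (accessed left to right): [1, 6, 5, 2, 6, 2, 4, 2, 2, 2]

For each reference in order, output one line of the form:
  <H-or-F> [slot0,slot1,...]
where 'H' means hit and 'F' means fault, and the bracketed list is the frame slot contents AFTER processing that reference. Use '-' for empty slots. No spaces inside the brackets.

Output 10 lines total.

F [1,-,-,-]
F [1,6,-,-]
F [1,6,5,-]
F [1,6,5,2]
H [1,6,5,2]
H [1,6,5,2]
F [4,6,5,2]
H [4,6,5,2]
H [4,6,5,2]
H [4,6,5,2]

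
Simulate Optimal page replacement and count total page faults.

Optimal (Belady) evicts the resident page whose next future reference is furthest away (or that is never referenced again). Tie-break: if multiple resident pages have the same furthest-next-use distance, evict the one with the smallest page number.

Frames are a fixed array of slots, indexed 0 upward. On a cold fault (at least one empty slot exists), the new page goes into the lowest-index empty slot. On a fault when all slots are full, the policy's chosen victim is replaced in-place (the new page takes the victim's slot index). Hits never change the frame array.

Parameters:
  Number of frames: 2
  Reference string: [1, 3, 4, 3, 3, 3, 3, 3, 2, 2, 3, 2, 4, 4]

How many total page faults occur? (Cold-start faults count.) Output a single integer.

Step 0: ref 1 → FAULT, frames=[1,-]
Step 1: ref 3 → FAULT, frames=[1,3]
Step 2: ref 4 → FAULT (evict 1), frames=[4,3]
Step 3: ref 3 → HIT, frames=[4,3]
Step 4: ref 3 → HIT, frames=[4,3]
Step 5: ref 3 → HIT, frames=[4,3]
Step 6: ref 3 → HIT, frames=[4,3]
Step 7: ref 3 → HIT, frames=[4,3]
Step 8: ref 2 → FAULT (evict 4), frames=[2,3]
Step 9: ref 2 → HIT, frames=[2,3]
Step 10: ref 3 → HIT, frames=[2,3]
Step 11: ref 2 → HIT, frames=[2,3]
Step 12: ref 4 → FAULT (evict 2), frames=[4,3]
Step 13: ref 4 → HIT, frames=[4,3]
Total faults: 5

Answer: 5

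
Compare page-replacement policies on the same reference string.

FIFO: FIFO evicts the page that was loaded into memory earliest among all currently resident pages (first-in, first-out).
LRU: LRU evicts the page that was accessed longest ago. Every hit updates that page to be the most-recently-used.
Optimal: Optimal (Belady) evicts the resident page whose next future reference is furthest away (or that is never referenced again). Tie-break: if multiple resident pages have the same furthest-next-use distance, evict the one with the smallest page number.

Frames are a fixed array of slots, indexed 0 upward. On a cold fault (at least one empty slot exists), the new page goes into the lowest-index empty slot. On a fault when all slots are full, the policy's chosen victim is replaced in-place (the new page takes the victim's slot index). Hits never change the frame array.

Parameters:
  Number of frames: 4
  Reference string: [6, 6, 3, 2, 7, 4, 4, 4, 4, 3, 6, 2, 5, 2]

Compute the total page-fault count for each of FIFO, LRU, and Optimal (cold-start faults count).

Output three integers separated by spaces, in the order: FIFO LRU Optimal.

Answer: 8 8 6

Derivation:
--- FIFO ---
  step 0: ref 6 -> FAULT, frames=[6,-,-,-] (faults so far: 1)
  step 1: ref 6 -> HIT, frames=[6,-,-,-] (faults so far: 1)
  step 2: ref 3 -> FAULT, frames=[6,3,-,-] (faults so far: 2)
  step 3: ref 2 -> FAULT, frames=[6,3,2,-] (faults so far: 3)
  step 4: ref 7 -> FAULT, frames=[6,3,2,7] (faults so far: 4)
  step 5: ref 4 -> FAULT, evict 6, frames=[4,3,2,7] (faults so far: 5)
  step 6: ref 4 -> HIT, frames=[4,3,2,7] (faults so far: 5)
  step 7: ref 4 -> HIT, frames=[4,3,2,7] (faults so far: 5)
  step 8: ref 4 -> HIT, frames=[4,3,2,7] (faults so far: 5)
  step 9: ref 3 -> HIT, frames=[4,3,2,7] (faults so far: 5)
  step 10: ref 6 -> FAULT, evict 3, frames=[4,6,2,7] (faults so far: 6)
  step 11: ref 2 -> HIT, frames=[4,6,2,7] (faults so far: 6)
  step 12: ref 5 -> FAULT, evict 2, frames=[4,6,5,7] (faults so far: 7)
  step 13: ref 2 -> FAULT, evict 7, frames=[4,6,5,2] (faults so far: 8)
  FIFO total faults: 8
--- LRU ---
  step 0: ref 6 -> FAULT, frames=[6,-,-,-] (faults so far: 1)
  step 1: ref 6 -> HIT, frames=[6,-,-,-] (faults so far: 1)
  step 2: ref 3 -> FAULT, frames=[6,3,-,-] (faults so far: 2)
  step 3: ref 2 -> FAULT, frames=[6,3,2,-] (faults so far: 3)
  step 4: ref 7 -> FAULT, frames=[6,3,2,7] (faults so far: 4)
  step 5: ref 4 -> FAULT, evict 6, frames=[4,3,2,7] (faults so far: 5)
  step 6: ref 4 -> HIT, frames=[4,3,2,7] (faults so far: 5)
  step 7: ref 4 -> HIT, frames=[4,3,2,7] (faults so far: 5)
  step 8: ref 4 -> HIT, frames=[4,3,2,7] (faults so far: 5)
  step 9: ref 3 -> HIT, frames=[4,3,2,7] (faults so far: 5)
  step 10: ref 6 -> FAULT, evict 2, frames=[4,3,6,7] (faults so far: 6)
  step 11: ref 2 -> FAULT, evict 7, frames=[4,3,6,2] (faults so far: 7)
  step 12: ref 5 -> FAULT, evict 4, frames=[5,3,6,2] (faults so far: 8)
  step 13: ref 2 -> HIT, frames=[5,3,6,2] (faults so far: 8)
  LRU total faults: 8
--- Optimal ---
  step 0: ref 6 -> FAULT, frames=[6,-,-,-] (faults so far: 1)
  step 1: ref 6 -> HIT, frames=[6,-,-,-] (faults so far: 1)
  step 2: ref 3 -> FAULT, frames=[6,3,-,-] (faults so far: 2)
  step 3: ref 2 -> FAULT, frames=[6,3,2,-] (faults so far: 3)
  step 4: ref 7 -> FAULT, frames=[6,3,2,7] (faults so far: 4)
  step 5: ref 4 -> FAULT, evict 7, frames=[6,3,2,4] (faults so far: 5)
  step 6: ref 4 -> HIT, frames=[6,3,2,4] (faults so far: 5)
  step 7: ref 4 -> HIT, frames=[6,3,2,4] (faults so far: 5)
  step 8: ref 4 -> HIT, frames=[6,3,2,4] (faults so far: 5)
  step 9: ref 3 -> HIT, frames=[6,3,2,4] (faults so far: 5)
  step 10: ref 6 -> HIT, frames=[6,3,2,4] (faults so far: 5)
  step 11: ref 2 -> HIT, frames=[6,3,2,4] (faults so far: 5)
  step 12: ref 5 -> FAULT, evict 3, frames=[6,5,2,4] (faults so far: 6)
  step 13: ref 2 -> HIT, frames=[6,5,2,4] (faults so far: 6)
  Optimal total faults: 6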